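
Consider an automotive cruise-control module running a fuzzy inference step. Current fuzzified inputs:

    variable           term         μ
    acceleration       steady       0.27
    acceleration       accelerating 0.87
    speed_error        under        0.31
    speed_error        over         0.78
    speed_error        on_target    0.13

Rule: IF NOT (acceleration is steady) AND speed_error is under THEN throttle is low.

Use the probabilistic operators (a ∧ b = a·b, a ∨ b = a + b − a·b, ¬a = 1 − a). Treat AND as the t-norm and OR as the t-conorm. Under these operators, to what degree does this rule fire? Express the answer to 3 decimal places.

0.226

firing strength: ¬steady=1−0.27=0.73, under=0.31; AND[a·b] → w = 0.2263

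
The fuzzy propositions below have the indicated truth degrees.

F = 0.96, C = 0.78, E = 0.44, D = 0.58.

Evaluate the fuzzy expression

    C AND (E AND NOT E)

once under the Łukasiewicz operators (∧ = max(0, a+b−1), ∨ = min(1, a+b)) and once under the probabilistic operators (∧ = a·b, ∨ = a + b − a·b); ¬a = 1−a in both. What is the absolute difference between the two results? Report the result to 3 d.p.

0.192

Under Łukasiewicz:
  NOT E = 1 − 0.44 = 0.56
  E AND NOT E = max(0, a+b−1) on (0.44, 0.56) = 0.00
  C AND (E AND NOT E) = max(0, a+b−1) on (0.78, 0.00) = 0.00
  → value = 0.0000
Under probabilistic:
  NOT E = 1 − 0.4400 = 0.5600
  E AND NOT E = a·b on (0.4400, 0.5600) = 0.2464
  C AND (E AND NOT E) = a·b on (0.7800, 0.2464) = 0.1922
  → value = 0.1922
|0.0000 − 0.1922| = 0.192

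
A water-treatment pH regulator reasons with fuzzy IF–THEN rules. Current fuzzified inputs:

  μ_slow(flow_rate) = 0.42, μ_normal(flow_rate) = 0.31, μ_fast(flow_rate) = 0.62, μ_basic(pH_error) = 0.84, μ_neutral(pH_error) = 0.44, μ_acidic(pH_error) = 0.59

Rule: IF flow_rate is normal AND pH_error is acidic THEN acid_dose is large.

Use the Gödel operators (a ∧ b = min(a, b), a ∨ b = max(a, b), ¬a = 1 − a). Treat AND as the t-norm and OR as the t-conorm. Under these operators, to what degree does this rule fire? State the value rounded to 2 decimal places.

0.31

firing strength: normal=0.31, acidic=0.59; AND[min(a, b)] → w = 0.31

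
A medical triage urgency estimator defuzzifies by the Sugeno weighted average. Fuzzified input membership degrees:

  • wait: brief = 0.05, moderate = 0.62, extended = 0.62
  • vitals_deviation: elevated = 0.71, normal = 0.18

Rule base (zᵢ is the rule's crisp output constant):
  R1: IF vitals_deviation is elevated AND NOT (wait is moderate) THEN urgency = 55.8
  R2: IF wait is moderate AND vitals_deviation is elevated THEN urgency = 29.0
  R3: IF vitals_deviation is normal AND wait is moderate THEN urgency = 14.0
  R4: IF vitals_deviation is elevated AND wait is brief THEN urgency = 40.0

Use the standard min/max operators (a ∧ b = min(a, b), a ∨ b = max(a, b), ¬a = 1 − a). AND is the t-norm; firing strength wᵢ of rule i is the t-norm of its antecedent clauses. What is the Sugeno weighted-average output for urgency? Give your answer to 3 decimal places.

35.532

R1 (z=55.8): elevated=0.71, ¬moderate=1−0.62=0.38; AND[min(a, b)] → w = 0.38
R2 (z=29.0): moderate=0.62, elevated=0.71; AND[min(a, b)] → w = 0.62
R3 (z=14.0): normal=0.18, moderate=0.62; AND[min(a, b)] → w = 0.18
R4 (z=40.0): elevated=0.71, brief=0.05; AND[min(a, b)] → w = 0.05
Weighted average = (0.38·55.8 + 0.62·29.0 + 0.18·14.0 + 0.05·40.0) / (0.38 + 0.62 + 0.18 + 0.05)
  = 43.7040 / 1.2300 = 35.532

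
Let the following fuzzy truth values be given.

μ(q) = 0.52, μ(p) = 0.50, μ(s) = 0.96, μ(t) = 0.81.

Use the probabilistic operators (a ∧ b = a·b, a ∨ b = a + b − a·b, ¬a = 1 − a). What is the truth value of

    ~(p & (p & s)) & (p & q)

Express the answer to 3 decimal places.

p & s = a·b on (0.5000, 0.9600) = 0.4800
p & (p & s) = a·b on (0.5000, 0.4800) = 0.2400
~(p & (p & s)) = 1 − 0.2400 = 0.7600
p & q = a·b on (0.5000, 0.5200) = 0.2600
~(p & (p & s)) & (p & q) = a·b on (0.7600, 0.2600) = 0.1976

0.198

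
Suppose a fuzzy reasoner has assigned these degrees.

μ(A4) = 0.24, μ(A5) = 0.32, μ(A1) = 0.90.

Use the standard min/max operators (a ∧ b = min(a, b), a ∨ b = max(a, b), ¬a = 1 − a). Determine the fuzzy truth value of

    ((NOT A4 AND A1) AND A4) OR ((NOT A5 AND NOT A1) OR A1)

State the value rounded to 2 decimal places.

0.90

NOT A4 = 1 − 0.24 = 0.76
NOT A4 AND A1 = min(a, b) on (0.76, 0.90) = 0.76
(NOT A4 AND A1) AND A4 = min(a, b) on (0.76, 0.24) = 0.24
NOT A5 = 1 − 0.32 = 0.68
NOT A1 = 1 − 0.90 = 0.10
NOT A5 AND NOT A1 = min(a, b) on (0.68, 0.10) = 0.10
(NOT A5 AND NOT A1) OR A1 = max(a, b) on (0.10, 0.90) = 0.90
((NOT A4 AND A1) AND A4) OR ((NOT A5 AND NOT A1) OR A1) = max(a, b) on (0.24, 0.90) = 0.90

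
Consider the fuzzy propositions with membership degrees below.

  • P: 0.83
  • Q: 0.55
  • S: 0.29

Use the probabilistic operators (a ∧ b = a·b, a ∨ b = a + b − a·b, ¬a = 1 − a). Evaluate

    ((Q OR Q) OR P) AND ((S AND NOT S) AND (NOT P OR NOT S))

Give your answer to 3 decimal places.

0.151

Q OR Q = a + b − a·b on (0.5500, 0.5500) = 0.7975
(Q OR Q) OR P = a + b − a·b on (0.7975, 0.8300) = 0.9656
NOT S = 1 − 0.2900 = 0.7100
S AND NOT S = a·b on (0.2900, 0.7100) = 0.2059
NOT P = 1 − 0.8300 = 0.1700
NOT S = 1 − 0.2900 = 0.7100
NOT P OR NOT S = a + b − a·b on (0.1700, 0.7100) = 0.7593
(S AND NOT S) AND (NOT P OR NOT S) = a·b on (0.2059, 0.7593) = 0.1563
((Q OR Q) OR P) AND ((S AND NOT S) AND (NOT P OR NOT S)) = a·b on (0.9656, 0.1563) = 0.1510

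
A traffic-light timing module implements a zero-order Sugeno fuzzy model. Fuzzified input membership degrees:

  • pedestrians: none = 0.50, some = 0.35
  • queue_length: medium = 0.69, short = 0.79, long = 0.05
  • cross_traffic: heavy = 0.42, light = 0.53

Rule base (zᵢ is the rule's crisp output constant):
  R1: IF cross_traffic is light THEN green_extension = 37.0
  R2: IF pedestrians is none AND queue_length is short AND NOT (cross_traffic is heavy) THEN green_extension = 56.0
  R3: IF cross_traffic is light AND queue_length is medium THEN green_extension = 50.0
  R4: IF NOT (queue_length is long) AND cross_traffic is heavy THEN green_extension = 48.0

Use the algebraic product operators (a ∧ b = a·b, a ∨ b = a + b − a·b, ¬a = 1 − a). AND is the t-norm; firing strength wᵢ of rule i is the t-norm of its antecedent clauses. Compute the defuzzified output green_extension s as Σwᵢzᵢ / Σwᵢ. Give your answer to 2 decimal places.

45.86

R1 (z=37.0): light=0.53 → w = 0.5300
R2 (z=56.0): none=0.50, short=0.79, ¬heavy=1−0.42=0.58; AND[a·b] → w = 0.2291
R3 (z=50.0): light=0.53, medium=0.69; AND[a·b] → w = 0.3657
R4 (z=48.0): ¬long=1−0.05=0.95, heavy=0.42; AND[a·b] → w = 0.3990
Weighted average = (0.5300·37.0 + 0.2291·56.0 + 0.3657·50.0 + 0.3990·48.0) / (0.5300 + 0.2291 + 0.3657 + 0.3990)
  = 69.8766 / 1.5238 = 45.86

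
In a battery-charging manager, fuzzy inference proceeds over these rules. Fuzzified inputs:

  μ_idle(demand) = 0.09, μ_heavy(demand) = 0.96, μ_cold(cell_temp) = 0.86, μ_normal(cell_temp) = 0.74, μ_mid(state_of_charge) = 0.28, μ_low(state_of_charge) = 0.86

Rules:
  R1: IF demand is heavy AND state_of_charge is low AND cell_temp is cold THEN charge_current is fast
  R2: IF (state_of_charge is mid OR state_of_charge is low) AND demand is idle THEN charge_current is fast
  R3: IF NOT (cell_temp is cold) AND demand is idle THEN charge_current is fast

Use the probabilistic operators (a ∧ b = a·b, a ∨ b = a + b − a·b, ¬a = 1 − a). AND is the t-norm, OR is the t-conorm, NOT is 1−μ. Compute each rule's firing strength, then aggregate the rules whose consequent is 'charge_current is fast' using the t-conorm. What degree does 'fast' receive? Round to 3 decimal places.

R1: heavy=0.96, low=0.86, cold=0.86; AND[a·b] → w = 0.7100
R2: (mid=0.28 OR low=0.86) = 0.8992; AND[a·b] with idle=0.09 → w = 0.0809
R3: ¬cold=1−0.86=0.14, idle=0.09; AND[a·b] → w = 0.0126
Rules with consequent 'fast': {R1, R2, R3} → strengths 0.7100, 0.0809, 0.0126
Aggregate via t-conorm [a + b − a·b]: 0.7368

0.737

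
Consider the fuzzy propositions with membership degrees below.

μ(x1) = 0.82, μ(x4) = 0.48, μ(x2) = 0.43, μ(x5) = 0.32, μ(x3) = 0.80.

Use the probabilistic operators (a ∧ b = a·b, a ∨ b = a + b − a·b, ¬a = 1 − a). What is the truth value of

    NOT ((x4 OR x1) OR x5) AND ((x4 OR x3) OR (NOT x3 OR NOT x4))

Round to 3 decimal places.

0.061

x4 OR x1 = a + b − a·b on (0.4800, 0.8200) = 0.9064
(x4 OR x1) OR x5 = a + b − a·b on (0.9064, 0.3200) = 0.9364
NOT ((x4 OR x1) OR x5) = 1 − 0.9364 = 0.0636
x4 OR x3 = a + b − a·b on (0.4800, 0.8000) = 0.8960
NOT x3 = 1 − 0.8000 = 0.2000
NOT x4 = 1 − 0.4800 = 0.5200
NOT x3 OR NOT x4 = a + b − a·b on (0.2000, 0.5200) = 0.6160
(x4 OR x3) OR (NOT x3 OR NOT x4) = a + b − a·b on (0.8960, 0.6160) = 0.9601
NOT ((x4 OR x1) OR x5) AND ((x4 OR x3) OR (NOT x3 OR NOT x4)) = a·b on (0.0636, 0.9601) = 0.0611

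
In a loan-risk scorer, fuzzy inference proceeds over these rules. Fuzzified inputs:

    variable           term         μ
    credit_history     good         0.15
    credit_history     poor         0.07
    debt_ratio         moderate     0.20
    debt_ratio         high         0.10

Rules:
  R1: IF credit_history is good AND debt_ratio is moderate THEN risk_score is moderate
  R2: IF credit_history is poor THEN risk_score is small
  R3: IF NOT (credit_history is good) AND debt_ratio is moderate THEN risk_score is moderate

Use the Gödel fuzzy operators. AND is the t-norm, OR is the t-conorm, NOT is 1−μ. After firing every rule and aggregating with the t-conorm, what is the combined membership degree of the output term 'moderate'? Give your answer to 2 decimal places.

0.20

R1: good=0.15, moderate=0.20; AND[min(a, b)] → w = 0.15
R2: poor=0.07 → w = 0.07
R3: ¬good=1−0.15=0.85, moderate=0.20; AND[min(a, b)] → w = 0.20
Rules with consequent 'moderate': {R1, R3} → strengths 0.15, 0.20
Aggregate via t-conorm [max(a, b)]: 0.20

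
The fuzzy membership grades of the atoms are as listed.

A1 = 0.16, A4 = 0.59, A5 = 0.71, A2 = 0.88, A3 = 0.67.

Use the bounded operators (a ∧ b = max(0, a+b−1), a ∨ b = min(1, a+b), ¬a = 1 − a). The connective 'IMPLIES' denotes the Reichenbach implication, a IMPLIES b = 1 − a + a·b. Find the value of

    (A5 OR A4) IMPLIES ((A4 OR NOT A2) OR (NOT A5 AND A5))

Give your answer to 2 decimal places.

A5 OR A4 = min(1, a+b) on (0.71, 0.59) = 1.00
NOT A2 = 1 − 0.88 = 0.12
A4 OR NOT A2 = min(1, a+b) on (0.59, 0.12) = 0.71
NOT A5 = 1 − 0.71 = 0.29
NOT A5 AND A5 = max(0, a+b−1) on (0.29, 0.71) = 0.00
(A4 OR NOT A2) OR (NOT A5 AND A5) = min(1, a+b) on (0.71, 0.00) = 0.71
(A5 OR A4) IMPLIES ((A4 OR NOT A2) OR (NOT A5 AND A5))  [Reichenbach: 1 − a + a·b] with a=1.00, b=0.71 → 0.71

0.71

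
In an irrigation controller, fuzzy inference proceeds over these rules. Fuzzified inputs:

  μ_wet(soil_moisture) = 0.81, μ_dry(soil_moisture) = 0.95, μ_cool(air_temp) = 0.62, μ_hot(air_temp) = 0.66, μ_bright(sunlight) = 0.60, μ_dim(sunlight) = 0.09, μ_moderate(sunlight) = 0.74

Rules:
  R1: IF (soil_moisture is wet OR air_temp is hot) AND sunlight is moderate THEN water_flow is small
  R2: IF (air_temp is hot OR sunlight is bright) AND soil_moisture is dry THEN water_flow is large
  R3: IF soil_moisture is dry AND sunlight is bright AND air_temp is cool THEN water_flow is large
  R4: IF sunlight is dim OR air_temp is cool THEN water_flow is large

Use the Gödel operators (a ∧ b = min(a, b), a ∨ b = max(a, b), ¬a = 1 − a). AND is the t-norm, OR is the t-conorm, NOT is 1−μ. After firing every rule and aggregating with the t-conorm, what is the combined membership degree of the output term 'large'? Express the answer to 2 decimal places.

0.66

R1: (wet=0.81 OR hot=0.66) = 0.81; AND[min(a, b)] with moderate=0.74 → w = 0.74
R2: (hot=0.66 OR bright=0.60) = 0.66; AND[min(a, b)] with dry=0.95 → w = 0.66
R3: dry=0.95, bright=0.60, cool=0.62; AND[min(a, b)] → w = 0.60
R4: dim=0.09, cool=0.62; OR[max(a, b)] → w = 0.62
Rules with consequent 'large': {R2, R3, R4} → strengths 0.66, 0.60, 0.62
Aggregate via t-conorm [max(a, b)]: 0.66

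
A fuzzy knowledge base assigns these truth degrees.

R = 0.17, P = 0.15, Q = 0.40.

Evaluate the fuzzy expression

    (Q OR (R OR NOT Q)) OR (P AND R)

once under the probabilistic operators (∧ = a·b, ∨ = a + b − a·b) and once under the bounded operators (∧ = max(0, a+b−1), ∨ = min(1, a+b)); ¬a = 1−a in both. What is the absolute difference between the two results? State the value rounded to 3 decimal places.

0.194

Under probabilistic:
  NOT Q = 1 − 0.4000 = 0.6000
  R OR NOT Q = a + b − a·b on (0.1700, 0.6000) = 0.6680
  Q OR (R OR NOT Q) = a + b − a·b on (0.4000, 0.6680) = 0.8008
  P AND R = a·b on (0.1500, 0.1700) = 0.0255
  (Q OR (R OR NOT Q)) OR (P AND R) = a + b − a·b on (0.8008, 0.0255) = 0.8059
  → value = 0.8059
Under bounded:
  NOT Q = 1 − 0.40 = 0.60
  R OR NOT Q = min(1, a+b) on (0.17, 0.60) = 0.77
  Q OR (R OR NOT Q) = min(1, a+b) on (0.40, 0.77) = 1.00
  P AND R = max(0, a+b−1) on (0.15, 0.17) = 0.00
  (Q OR (R OR NOT Q)) OR (P AND R) = min(1, a+b) on (1.00, 0.00) = 1.00
  → value = 1.0000
|0.8059 − 1.0000| = 0.194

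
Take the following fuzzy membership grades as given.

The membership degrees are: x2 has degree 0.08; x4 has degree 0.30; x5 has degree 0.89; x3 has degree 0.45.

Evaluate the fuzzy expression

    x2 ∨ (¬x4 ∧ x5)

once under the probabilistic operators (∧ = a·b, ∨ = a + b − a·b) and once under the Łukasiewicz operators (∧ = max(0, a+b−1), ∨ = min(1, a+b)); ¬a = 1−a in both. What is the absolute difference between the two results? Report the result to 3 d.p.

0.017

Under probabilistic:
  ¬x4 = 1 − 0.3000 = 0.7000
  ¬x4 ∧ x5 = a·b on (0.7000, 0.8900) = 0.6230
  x2 ∨ (¬x4 ∧ x5) = a + b − a·b on (0.0800, 0.6230) = 0.6532
  → value = 0.6532
Under Łukasiewicz:
  ¬x4 = 1 − 0.30 = 0.70
  ¬x4 ∧ x5 = max(0, a+b−1) on (0.70, 0.89) = 0.59
  x2 ∨ (¬x4 ∧ x5) = min(1, a+b) on (0.08, 0.59) = 0.67
  → value = 0.6700
|0.6532 − 0.6700| = 0.017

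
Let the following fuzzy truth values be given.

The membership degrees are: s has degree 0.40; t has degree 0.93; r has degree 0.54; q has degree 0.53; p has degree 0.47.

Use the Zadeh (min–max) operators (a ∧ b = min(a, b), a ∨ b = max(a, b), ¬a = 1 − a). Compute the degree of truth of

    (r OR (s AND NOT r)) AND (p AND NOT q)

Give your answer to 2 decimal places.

0.47

NOT r = 1 − 0.54 = 0.46
s AND NOT r = min(a, b) on (0.40, 0.46) = 0.40
r OR (s AND NOT r) = max(a, b) on (0.54, 0.40) = 0.54
NOT q = 1 − 0.53 = 0.47
p AND NOT q = min(a, b) on (0.47, 0.47) = 0.47
(r OR (s AND NOT r)) AND (p AND NOT q) = min(a, b) on (0.54, 0.47) = 0.47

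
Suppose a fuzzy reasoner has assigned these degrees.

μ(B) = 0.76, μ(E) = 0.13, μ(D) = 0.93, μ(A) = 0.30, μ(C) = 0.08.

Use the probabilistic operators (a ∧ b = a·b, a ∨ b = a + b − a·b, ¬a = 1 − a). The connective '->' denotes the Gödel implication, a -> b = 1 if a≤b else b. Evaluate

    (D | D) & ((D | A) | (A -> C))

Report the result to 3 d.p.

D | D = a + b − a·b on (0.9300, 0.9300) = 0.9951
D | A = a + b − a·b on (0.9300, 0.3000) = 0.9510
A -> C  [Gödel: 1 if a≤b else b] with a=0.3000, b=0.0800 → 0.0800
(D | A) | (A -> C) = a + b − a·b on (0.9510, 0.0800) = 0.9549
(D | D) & ((D | A) | (A -> C)) = a·b on (0.9951, 0.9549) = 0.9502

0.950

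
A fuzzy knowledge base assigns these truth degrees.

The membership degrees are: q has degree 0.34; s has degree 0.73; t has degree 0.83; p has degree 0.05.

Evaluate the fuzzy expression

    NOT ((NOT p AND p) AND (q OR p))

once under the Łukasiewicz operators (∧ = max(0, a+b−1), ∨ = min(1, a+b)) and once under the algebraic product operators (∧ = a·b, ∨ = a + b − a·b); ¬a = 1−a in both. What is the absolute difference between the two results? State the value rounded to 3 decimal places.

Under Łukasiewicz:
  NOT p = 1 − 0.05 = 0.95
  NOT p AND p = max(0, a+b−1) on (0.95, 0.05) = 0.00
  q OR p = min(1, a+b) on (0.34, 0.05) = 0.39
  (NOT p AND p) AND (q OR p) = max(0, a+b−1) on (0.00, 0.39) = 0.00
  NOT ((NOT p AND p) AND (q OR p)) = 1 − 0.00 = 1.00
  → value = 1.0000
Under algebraic product:
  NOT p = 1 − 0.0500 = 0.9500
  NOT p AND p = a·b on (0.9500, 0.0500) = 0.0475
  q OR p = a + b − a·b on (0.3400, 0.0500) = 0.3730
  (NOT p AND p) AND (q OR p) = a·b on (0.0475, 0.3730) = 0.0177
  NOT ((NOT p AND p) AND (q OR p)) = 1 − 0.0177 = 0.9823
  → value = 0.9823
|1.0000 − 0.9823| = 0.018

0.018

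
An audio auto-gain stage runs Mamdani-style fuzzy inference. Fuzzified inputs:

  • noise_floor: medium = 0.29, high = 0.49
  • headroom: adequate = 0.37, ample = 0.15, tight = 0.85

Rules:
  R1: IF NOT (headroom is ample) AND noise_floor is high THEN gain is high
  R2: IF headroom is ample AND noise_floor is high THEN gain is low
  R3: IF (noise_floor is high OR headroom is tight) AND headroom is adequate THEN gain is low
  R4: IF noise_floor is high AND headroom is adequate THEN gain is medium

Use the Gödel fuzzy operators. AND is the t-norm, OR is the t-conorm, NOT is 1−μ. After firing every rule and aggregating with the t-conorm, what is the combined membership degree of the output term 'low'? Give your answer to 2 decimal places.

0.37

R1: ¬ample=1−0.15=0.85, high=0.49; AND[min(a, b)] → w = 0.49
R2: ample=0.15, high=0.49; AND[min(a, b)] → w = 0.15
R3: (high=0.49 OR tight=0.85) = 0.85; AND[min(a, b)] with adequate=0.37 → w = 0.37
R4: high=0.49, adequate=0.37; AND[min(a, b)] → w = 0.37
Rules with consequent 'low': {R2, R3} → strengths 0.15, 0.37
Aggregate via t-conorm [max(a, b)]: 0.37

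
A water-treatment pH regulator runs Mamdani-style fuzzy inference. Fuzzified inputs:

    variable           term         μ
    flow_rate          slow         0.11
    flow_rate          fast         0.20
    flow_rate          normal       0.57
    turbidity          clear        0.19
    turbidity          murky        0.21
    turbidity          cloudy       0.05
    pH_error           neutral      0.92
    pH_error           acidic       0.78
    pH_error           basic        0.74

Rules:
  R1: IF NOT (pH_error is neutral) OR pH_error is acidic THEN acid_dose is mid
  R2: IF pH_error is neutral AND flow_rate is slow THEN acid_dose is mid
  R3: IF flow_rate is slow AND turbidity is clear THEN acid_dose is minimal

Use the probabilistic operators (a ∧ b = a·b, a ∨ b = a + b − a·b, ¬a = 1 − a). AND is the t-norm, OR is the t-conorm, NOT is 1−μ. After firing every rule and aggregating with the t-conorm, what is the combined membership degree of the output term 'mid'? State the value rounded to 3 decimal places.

0.818

R1: ¬neutral=1−0.92=0.08, acidic=0.78; OR[a + b − a·b] → w = 0.7976
R2: neutral=0.92, slow=0.11; AND[a·b] → w = 0.1012
R3: slow=0.11, clear=0.19; AND[a·b] → w = 0.0209
Rules with consequent 'mid': {R1, R2} → strengths 0.7976, 0.1012
Aggregate via t-conorm [a + b − a·b]: 0.8181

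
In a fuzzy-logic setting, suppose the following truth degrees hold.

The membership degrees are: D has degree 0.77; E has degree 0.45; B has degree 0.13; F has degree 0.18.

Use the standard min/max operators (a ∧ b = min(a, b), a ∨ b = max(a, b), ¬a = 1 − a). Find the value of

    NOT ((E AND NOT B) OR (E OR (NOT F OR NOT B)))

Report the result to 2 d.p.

0.13

NOT B = 1 − 0.13 = 0.87
E AND NOT B = min(a, b) on (0.45, 0.87) = 0.45
NOT F = 1 − 0.18 = 0.82
NOT B = 1 − 0.13 = 0.87
NOT F OR NOT B = max(a, b) on (0.82, 0.87) = 0.87
E OR (NOT F OR NOT B) = max(a, b) on (0.45, 0.87) = 0.87
(E AND NOT B) OR (E OR (NOT F OR NOT B)) = max(a, b) on (0.45, 0.87) = 0.87
NOT ((E AND NOT B) OR (E OR (NOT F OR NOT B))) = 1 − 0.87 = 0.13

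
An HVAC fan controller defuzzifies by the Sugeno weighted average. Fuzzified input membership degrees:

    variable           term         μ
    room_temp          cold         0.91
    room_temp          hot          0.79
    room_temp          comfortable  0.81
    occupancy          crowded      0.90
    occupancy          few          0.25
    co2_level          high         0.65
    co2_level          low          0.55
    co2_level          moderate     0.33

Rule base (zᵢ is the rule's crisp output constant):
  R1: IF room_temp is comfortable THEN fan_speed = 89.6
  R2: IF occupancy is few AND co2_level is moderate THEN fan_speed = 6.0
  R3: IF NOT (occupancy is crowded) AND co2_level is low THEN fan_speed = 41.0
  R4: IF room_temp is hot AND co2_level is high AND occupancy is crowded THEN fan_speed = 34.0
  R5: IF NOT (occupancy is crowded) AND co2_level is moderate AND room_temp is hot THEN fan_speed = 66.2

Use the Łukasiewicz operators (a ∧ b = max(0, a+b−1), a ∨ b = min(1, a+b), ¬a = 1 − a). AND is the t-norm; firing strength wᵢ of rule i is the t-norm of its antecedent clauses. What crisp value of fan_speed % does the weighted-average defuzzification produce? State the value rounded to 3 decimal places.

R1 (z=89.6): comfortable=0.81 → w = 0.81
R2 (z=6.0): few=0.25, moderate=0.33; AND[max(0, a+b−1)] → w = 0.00
R3 (z=41.0): ¬crowded=1−0.90=0.10, low=0.55; AND[max(0, a+b−1)] → w = 0.00
R4 (z=34.0): hot=0.79, high=0.65, crowded=0.90; AND[max(0, a+b−1)] → w = 0.34
R5 (z=66.2): ¬crowded=1−0.90=0.10, moderate=0.33, hot=0.79; AND[max(0, a+b−1)] → w = 0.00
Weighted average = (0.81·89.6 + 0.00·6.0 + 0.00·41.0 + 0.34·34.0 + 0.00·66.2) / (0.81 + 0.00 + 0.00 + 0.34 + 0.00)
  = 84.1360 / 1.1500 = 73.162

73.162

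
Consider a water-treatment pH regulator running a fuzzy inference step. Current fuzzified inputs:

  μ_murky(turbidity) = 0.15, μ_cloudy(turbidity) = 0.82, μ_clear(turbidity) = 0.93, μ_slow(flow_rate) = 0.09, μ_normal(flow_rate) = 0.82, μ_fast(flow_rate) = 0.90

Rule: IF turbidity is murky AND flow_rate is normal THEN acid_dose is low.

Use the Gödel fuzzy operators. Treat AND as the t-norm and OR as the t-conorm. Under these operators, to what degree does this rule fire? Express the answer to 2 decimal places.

firing strength: murky=0.15, normal=0.82; AND[min(a, b)] → w = 0.15

0.15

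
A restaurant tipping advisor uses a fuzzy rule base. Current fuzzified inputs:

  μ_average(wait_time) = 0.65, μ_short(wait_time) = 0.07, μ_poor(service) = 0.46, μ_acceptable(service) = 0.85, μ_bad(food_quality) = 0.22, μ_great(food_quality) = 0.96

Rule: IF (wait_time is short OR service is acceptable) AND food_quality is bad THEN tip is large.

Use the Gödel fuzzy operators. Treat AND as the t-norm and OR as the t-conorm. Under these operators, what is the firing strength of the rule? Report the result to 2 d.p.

firing strength: (short=0.07 OR acceptable=0.85) = 0.85; AND[min(a, b)] with bad=0.22 → w = 0.22

0.22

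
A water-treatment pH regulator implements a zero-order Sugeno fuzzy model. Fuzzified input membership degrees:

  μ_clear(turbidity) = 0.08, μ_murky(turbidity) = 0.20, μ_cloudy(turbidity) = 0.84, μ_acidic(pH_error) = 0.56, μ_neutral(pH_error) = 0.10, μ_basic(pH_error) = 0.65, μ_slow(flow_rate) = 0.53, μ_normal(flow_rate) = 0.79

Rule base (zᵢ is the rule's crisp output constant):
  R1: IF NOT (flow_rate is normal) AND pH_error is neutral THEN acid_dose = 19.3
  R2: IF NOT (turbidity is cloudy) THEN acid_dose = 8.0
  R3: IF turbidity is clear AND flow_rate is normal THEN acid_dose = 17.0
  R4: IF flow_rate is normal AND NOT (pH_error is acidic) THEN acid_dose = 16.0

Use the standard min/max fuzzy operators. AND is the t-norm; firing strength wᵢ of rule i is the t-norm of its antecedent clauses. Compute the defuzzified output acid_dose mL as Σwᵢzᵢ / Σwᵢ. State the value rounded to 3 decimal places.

R1 (z=19.3): ¬normal=1−0.79=0.21, neutral=0.10; AND[min(a, b)] → w = 0.10
R2 (z=8.0): ¬cloudy=1−0.84=0.16 → w = 0.16
R3 (z=17.0): clear=0.08, normal=0.79; AND[min(a, b)] → w = 0.08
R4 (z=16.0): normal=0.79, ¬acidic=1−0.56=0.44; AND[min(a, b)] → w = 0.44
Weighted average = (0.10·19.3 + 0.16·8.0 + 0.08·17.0 + 0.44·16.0) / (0.10 + 0.16 + 0.08 + 0.44)
  = 11.6100 / 0.7800 = 14.885

14.885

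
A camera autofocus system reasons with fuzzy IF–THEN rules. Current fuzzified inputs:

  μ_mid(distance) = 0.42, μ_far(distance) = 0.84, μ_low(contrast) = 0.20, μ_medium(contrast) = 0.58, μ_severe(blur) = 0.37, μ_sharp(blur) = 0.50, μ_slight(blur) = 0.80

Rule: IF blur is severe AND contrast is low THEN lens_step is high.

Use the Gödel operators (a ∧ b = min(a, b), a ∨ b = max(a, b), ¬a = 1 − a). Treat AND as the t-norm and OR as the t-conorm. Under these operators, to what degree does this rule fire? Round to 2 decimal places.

firing strength: severe=0.37, low=0.20; AND[min(a, b)] → w = 0.20

0.20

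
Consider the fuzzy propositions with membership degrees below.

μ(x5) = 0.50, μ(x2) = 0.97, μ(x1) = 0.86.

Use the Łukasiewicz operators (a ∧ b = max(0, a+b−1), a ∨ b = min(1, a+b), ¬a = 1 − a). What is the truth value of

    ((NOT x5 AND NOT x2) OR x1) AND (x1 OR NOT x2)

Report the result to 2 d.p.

NOT x5 = 1 − 0.50 = 0.50
NOT x2 = 1 − 0.97 = 0.03
NOT x5 AND NOT x2 = max(0, a+b−1) on (0.50, 0.03) = 0.00
(NOT x5 AND NOT x2) OR x1 = min(1, a+b) on (0.00, 0.86) = 0.86
NOT x2 = 1 − 0.97 = 0.03
x1 OR NOT x2 = min(1, a+b) on (0.86, 0.03) = 0.89
((NOT x5 AND NOT x2) OR x1) AND (x1 OR NOT x2) = max(0, a+b−1) on (0.86, 0.89) = 0.75

0.75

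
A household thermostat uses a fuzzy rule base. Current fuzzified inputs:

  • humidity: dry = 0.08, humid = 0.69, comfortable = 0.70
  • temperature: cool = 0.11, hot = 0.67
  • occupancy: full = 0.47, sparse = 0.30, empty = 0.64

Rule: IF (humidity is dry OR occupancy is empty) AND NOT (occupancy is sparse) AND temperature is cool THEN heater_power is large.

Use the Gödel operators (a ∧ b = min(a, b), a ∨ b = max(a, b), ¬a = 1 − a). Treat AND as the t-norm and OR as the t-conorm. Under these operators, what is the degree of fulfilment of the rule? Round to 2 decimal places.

0.11

firing strength: (dry=0.08 OR empty=0.64) = 0.64; AND[min(a, b)] with ¬sparse=1−0.30=0.70, cool=0.11 → w = 0.11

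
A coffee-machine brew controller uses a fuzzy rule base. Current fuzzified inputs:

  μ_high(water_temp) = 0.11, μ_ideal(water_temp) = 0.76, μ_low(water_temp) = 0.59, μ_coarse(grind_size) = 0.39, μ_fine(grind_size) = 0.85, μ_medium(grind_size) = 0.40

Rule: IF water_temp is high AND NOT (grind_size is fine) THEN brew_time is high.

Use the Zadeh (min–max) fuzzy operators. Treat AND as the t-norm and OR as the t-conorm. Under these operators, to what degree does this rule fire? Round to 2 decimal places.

firing strength: high=0.11, ¬fine=1−0.85=0.15; AND[min(a, b)] → w = 0.11

0.11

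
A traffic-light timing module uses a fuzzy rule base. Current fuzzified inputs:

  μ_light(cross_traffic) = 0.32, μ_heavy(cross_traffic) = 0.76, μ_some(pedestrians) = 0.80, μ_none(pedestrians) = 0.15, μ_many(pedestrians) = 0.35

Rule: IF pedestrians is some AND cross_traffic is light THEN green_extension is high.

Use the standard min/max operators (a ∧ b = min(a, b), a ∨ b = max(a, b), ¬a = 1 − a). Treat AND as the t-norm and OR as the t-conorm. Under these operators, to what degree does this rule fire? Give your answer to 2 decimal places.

0.32

firing strength: some=0.80, light=0.32; AND[min(a, b)] → w = 0.32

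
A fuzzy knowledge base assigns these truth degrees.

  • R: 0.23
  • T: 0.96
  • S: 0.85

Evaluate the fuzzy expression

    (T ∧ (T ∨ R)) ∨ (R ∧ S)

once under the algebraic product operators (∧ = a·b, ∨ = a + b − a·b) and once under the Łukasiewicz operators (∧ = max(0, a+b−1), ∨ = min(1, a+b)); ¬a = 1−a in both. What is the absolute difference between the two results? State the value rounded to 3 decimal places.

Under algebraic product:
  T ∨ R = a + b − a·b on (0.9600, 0.2300) = 0.9692
  T ∧ (T ∨ R) = a·b on (0.9600, 0.9692) = 0.9304
  R ∧ S = a·b on (0.2300, 0.8500) = 0.1955
  (T ∧ (T ∨ R)) ∨ (R ∧ S) = a + b − a·b on (0.9304, 0.1955) = 0.9440
  → value = 0.9440
Under Łukasiewicz:
  T ∨ R = min(1, a+b) on (0.96, 0.23) = 1.00
  T ∧ (T ∨ R) = max(0, a+b−1) on (0.96, 1.00) = 0.96
  R ∧ S = max(0, a+b−1) on (0.23, 0.85) = 0.08
  (T ∧ (T ∨ R)) ∨ (R ∧ S) = min(1, a+b) on (0.96, 0.08) = 1.00
  → value = 1.0000
|0.9440 − 1.0000| = 0.056

0.056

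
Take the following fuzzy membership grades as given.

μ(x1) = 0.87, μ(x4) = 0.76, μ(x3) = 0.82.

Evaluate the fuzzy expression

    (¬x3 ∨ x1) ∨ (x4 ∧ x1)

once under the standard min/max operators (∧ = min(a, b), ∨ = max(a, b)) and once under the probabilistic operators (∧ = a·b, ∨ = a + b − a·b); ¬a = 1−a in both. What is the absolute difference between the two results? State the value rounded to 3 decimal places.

0.094

Under standard min/max:
  ¬x3 = 1 − 0.82 = 0.18
  ¬x3 ∨ x1 = max(a, b) on (0.18, 0.87) = 0.87
  x4 ∧ x1 = min(a, b) on (0.76, 0.87) = 0.76
  (¬x3 ∨ x1) ∨ (x4 ∧ x1) = max(a, b) on (0.87, 0.76) = 0.87
  → value = 0.8700
Under probabilistic:
  ¬x3 = 1 − 0.8200 = 0.1800
  ¬x3 ∨ x1 = a + b − a·b on (0.1800, 0.8700) = 0.8934
  x4 ∧ x1 = a·b on (0.7600, 0.8700) = 0.6612
  (¬x3 ∨ x1) ∨ (x4 ∧ x1) = a + b − a·b on (0.8934, 0.6612) = 0.9639
  → value = 0.9639
|0.8700 − 0.9639| = 0.094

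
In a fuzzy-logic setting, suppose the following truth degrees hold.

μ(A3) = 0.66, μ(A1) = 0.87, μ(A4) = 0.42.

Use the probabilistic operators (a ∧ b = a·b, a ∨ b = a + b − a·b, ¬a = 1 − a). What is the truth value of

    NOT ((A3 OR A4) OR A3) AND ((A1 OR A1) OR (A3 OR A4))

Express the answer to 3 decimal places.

0.067

A3 OR A4 = a + b − a·b on (0.6600, 0.4200) = 0.8028
(A3 OR A4) OR A3 = a + b − a·b on (0.8028, 0.6600) = 0.9330
NOT ((A3 OR A4) OR A3) = 1 − 0.9330 = 0.0670
A1 OR A1 = a + b − a·b on (0.8700, 0.8700) = 0.9831
A3 OR A4 = a + b − a·b on (0.6600, 0.4200) = 0.8028
(A1 OR A1) OR (A3 OR A4) = a + b − a·b on (0.9831, 0.8028) = 0.9967
NOT ((A3 OR A4) OR A3) AND ((A1 OR A1) OR (A3 OR A4)) = a·b on (0.0670, 0.9967) = 0.0668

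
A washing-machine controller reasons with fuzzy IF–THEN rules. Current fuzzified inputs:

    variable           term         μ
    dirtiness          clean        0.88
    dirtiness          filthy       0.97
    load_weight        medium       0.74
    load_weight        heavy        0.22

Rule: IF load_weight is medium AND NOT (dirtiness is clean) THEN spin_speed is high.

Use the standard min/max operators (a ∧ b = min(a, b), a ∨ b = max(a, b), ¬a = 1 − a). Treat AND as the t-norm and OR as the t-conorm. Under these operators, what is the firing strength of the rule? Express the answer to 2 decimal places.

0.12

firing strength: medium=0.74, ¬clean=1−0.88=0.12; AND[min(a, b)] → w = 0.12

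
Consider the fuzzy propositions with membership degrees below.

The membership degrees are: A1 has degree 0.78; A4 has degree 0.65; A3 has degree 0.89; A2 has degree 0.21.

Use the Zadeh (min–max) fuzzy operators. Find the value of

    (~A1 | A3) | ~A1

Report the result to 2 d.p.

0.89

~A1 = 1 − 0.78 = 0.22
~A1 | A3 = max(a, b) on (0.22, 0.89) = 0.89
~A1 = 1 − 0.78 = 0.22
(~A1 | A3) | ~A1 = max(a, b) on (0.89, 0.22) = 0.89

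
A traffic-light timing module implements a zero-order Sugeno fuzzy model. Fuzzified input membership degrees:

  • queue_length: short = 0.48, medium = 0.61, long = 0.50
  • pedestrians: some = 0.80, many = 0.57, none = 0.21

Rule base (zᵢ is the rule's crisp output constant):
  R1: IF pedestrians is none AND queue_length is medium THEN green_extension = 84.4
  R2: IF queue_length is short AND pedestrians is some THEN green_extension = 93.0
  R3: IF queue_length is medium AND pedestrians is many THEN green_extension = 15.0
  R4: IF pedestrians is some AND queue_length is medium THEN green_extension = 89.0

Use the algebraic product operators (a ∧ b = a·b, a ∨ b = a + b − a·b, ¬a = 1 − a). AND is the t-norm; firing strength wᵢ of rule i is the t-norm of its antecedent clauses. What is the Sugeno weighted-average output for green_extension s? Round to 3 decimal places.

R1 (z=84.4): none=0.21, medium=0.61; AND[a·b] → w = 0.1281
R2 (z=93.0): short=0.48, some=0.80; AND[a·b] → w = 0.3840
R3 (z=15.0): medium=0.61, many=0.57; AND[a·b] → w = 0.3477
R4 (z=89.0): some=0.80, medium=0.61; AND[a·b] → w = 0.4880
Weighted average = (0.1281·84.4 + 0.3840·93.0 + 0.3477·15.0 + 0.4880·89.0) / (0.1281 + 0.3840 + 0.3477 + 0.4880)
  = 95.1711 / 1.3478 = 70.612

70.612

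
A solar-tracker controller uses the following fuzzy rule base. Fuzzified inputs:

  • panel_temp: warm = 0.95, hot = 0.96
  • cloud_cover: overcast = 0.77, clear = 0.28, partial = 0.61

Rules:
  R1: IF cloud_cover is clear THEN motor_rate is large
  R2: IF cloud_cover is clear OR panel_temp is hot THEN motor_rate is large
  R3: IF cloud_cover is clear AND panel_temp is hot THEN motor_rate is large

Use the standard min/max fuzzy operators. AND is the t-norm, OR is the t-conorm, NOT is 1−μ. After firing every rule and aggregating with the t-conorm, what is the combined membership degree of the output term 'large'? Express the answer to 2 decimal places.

R1: clear=0.28 → w = 0.28
R2: clear=0.28, hot=0.96; OR[max(a, b)] → w = 0.96
R3: clear=0.28, hot=0.96; AND[min(a, b)] → w = 0.28
Rules with consequent 'large': {R1, R2, R3} → strengths 0.28, 0.96, 0.28
Aggregate via t-conorm [max(a, b)]: 0.96

0.96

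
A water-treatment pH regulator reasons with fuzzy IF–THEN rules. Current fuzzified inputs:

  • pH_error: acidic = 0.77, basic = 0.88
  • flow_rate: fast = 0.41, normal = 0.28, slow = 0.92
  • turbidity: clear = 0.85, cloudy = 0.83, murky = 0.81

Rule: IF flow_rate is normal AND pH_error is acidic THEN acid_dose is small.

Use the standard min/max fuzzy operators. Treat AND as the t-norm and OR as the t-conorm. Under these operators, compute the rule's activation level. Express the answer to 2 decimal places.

0.28

firing strength: normal=0.28, acidic=0.77; AND[min(a, b)] → w = 0.28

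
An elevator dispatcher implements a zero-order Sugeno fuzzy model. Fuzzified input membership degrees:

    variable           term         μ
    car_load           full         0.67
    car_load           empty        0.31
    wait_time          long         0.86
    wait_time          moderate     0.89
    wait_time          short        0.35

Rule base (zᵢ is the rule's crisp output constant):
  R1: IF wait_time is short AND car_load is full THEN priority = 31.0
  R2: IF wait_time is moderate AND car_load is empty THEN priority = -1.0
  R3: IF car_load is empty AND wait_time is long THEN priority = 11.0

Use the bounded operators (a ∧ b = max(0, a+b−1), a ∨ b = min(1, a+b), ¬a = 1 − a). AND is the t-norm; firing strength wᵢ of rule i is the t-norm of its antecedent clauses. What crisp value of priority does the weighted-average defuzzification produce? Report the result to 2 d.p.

5.87

R1 (z=31.0): short=0.35, full=0.67; AND[max(0, a+b−1)] → w = 0.02
R2 (z=-1.0): moderate=0.89, empty=0.31; AND[max(0, a+b−1)] → w = 0.20
R3 (z=11.0): empty=0.31, long=0.86; AND[max(0, a+b−1)] → w = 0.17
Weighted average = (0.02·31.0 + 0.20·-1.0 + 0.17·11.0) / (0.02 + 0.20 + 0.17)
  = 2.2900 / 0.3900 = 5.87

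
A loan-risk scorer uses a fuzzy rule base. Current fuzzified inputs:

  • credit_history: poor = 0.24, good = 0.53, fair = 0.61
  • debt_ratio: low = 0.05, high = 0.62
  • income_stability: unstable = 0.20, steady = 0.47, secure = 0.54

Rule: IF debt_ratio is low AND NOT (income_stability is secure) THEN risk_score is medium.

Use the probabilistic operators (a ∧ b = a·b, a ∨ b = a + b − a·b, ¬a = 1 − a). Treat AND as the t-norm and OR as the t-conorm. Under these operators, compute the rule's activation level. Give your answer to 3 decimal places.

0.023

firing strength: low=0.05, ¬secure=1−0.54=0.46; AND[a·b] → w = 0.0230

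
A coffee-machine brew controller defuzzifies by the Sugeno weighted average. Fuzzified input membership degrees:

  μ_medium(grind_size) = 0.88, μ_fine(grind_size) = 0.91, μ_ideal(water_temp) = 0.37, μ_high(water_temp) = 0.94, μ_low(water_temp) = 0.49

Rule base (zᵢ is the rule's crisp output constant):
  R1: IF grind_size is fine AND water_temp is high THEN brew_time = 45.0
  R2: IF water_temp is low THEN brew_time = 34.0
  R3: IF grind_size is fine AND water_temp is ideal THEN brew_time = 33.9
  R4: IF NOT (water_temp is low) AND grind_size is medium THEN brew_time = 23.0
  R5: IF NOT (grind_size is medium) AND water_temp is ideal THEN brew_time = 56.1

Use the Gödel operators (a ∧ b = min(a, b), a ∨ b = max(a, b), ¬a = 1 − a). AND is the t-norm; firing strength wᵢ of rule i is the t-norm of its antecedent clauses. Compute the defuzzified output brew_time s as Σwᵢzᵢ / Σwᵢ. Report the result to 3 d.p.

36.923

R1 (z=45.0): fine=0.91, high=0.94; AND[min(a, b)] → w = 0.91
R2 (z=34.0): low=0.49 → w = 0.49
R3 (z=33.9): fine=0.91, ideal=0.37; AND[min(a, b)] → w = 0.37
R4 (z=23.0): ¬low=1−0.49=0.51, medium=0.88; AND[min(a, b)] → w = 0.51
R5 (z=56.1): ¬medium=1−0.88=0.12, ideal=0.37; AND[min(a, b)] → w = 0.12
Weighted average = (0.91·45.0 + 0.49·34.0 + 0.37·33.9 + 0.51·23.0 + 0.12·56.1) / (0.91 + 0.49 + 0.37 + 0.51 + 0.12)
  = 88.6150 / 2.4000 = 36.923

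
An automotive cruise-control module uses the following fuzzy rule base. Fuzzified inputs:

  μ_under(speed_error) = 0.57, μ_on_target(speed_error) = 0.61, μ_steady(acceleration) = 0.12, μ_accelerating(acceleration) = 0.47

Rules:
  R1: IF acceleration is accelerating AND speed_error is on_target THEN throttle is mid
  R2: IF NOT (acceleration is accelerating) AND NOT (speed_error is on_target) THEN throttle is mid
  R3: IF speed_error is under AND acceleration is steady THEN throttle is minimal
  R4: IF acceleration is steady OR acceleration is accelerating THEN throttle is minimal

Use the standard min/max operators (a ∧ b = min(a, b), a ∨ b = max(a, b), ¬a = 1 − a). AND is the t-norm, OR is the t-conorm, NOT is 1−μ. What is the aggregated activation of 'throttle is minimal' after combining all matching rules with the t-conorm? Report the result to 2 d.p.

0.47

R1: accelerating=0.47, on_target=0.61; AND[min(a, b)] → w = 0.47
R2: ¬accelerating=1−0.47=0.53, ¬on_target=1−0.61=0.39; AND[min(a, b)] → w = 0.39
R3: under=0.57, steady=0.12; AND[min(a, b)] → w = 0.12
R4: steady=0.12, accelerating=0.47; OR[max(a, b)] → w = 0.47
Rules with consequent 'minimal': {R3, R4} → strengths 0.12, 0.47
Aggregate via t-conorm [max(a, b)]: 0.47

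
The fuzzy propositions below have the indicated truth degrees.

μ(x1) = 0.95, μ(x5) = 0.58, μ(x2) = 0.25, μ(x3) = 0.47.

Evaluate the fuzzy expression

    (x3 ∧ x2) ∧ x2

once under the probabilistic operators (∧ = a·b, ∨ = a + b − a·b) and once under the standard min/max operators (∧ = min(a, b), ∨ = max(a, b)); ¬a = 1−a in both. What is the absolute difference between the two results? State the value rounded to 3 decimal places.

Under probabilistic:
  x3 ∧ x2 = a·b on (0.4700, 0.2500) = 0.1175
  (x3 ∧ x2) ∧ x2 = a·b on (0.1175, 0.2500) = 0.0294
  → value = 0.0294
Under standard min/max:
  x3 ∧ x2 = min(a, b) on (0.47, 0.25) = 0.25
  (x3 ∧ x2) ∧ x2 = min(a, b) on (0.25, 0.25) = 0.25
  → value = 0.2500
|0.0294 − 0.2500| = 0.221

0.221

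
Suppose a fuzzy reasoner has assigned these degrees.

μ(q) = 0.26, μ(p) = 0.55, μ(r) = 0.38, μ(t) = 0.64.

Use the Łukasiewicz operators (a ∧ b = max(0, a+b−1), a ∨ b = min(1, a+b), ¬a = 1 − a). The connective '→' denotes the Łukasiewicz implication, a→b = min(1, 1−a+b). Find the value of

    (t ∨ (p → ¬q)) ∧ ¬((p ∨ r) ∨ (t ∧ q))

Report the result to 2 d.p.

¬q = 1 − 0.26 = 0.74
p → ¬q  [Łukasiewicz: min(1, 1−a+b)] with a=0.55, b=0.74 → 1.00
t ∨ (p → ¬q) = min(1, a+b) on (0.64, 1.00) = 1.00
p ∨ r = min(1, a+b) on (0.55, 0.38) = 0.93
t ∧ q = max(0, a+b−1) on (0.64, 0.26) = 0.00
(p ∨ r) ∨ (t ∧ q) = min(1, a+b) on (0.93, 0.00) = 0.93
¬((p ∨ r) ∨ (t ∧ q)) = 1 − 0.93 = 0.07
(t ∨ (p → ¬q)) ∧ ¬((p ∨ r) ∨ (t ∧ q)) = max(0, a+b−1) on (1.00, 0.07) = 0.07

0.07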